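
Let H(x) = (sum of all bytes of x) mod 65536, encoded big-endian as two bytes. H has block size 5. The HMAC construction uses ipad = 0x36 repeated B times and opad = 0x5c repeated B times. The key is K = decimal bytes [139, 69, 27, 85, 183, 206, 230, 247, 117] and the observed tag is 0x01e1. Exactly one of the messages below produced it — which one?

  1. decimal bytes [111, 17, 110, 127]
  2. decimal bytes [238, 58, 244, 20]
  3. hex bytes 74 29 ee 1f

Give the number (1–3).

2

Key decimal bytes [139, 69, 27, 85, 183, 206, 230, 247, 117] = 8b 45 1b 55 b7 ce e6 f7 75 is 9 bytes > B = 5, so hash it first: H(key) = 05 17, then zero-pad to 5 bytes: K' = 05 17 00 00 00.
K' ⊕ ipad = 33 21 36 36 36; K' ⊕ opad = 59 4b 5c 5c 5c.
m1: inner = H(33 21 36 36 36 6f 11 6e 7f) = 02 63; tag = H(59 4b 5c 5c 5c 02 63) = 021d
m2: inner = H(33 21 36 36 36 ee 3a f4 14) = 03 26; tag = H(59 4b 5c 5c 5c 03 26) = 01e1 ← matches
m3: inner = H(33 21 36 36 36 74 29 ee 1f) = 02 a0; tag = H(59 4b 5c 5c 5c 02 a0) = 025a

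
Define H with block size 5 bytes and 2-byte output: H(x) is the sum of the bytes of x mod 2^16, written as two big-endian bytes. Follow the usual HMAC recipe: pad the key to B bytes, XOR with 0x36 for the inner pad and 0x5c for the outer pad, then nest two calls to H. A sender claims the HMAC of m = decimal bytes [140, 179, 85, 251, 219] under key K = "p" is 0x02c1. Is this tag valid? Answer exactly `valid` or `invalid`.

Key "p" = 70 is 1 byte ≤ B = 5; zero-pad to 5 bytes: K' = 70 00 00 00 00.
K' ⊕ ipad = 46 36 36 36 36; K' ⊕ opad = 2c 5c 5c 5c 5c.
Inner hash: sum = 70+54+54+54+54+140+179+85+251+219 = 1160 → 04 88.
Outer hash (recomputed tag): sum = 44+92+92+92+92+4+136 = 552 → 02 28.
Recomputed tag = 0228; claimed = 02c1 → mismatch.

invalid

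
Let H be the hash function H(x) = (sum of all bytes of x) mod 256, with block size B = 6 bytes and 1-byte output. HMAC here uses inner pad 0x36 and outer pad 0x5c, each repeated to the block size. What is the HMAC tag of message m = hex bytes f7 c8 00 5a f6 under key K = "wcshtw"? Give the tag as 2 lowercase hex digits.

Key "wcshtw" = 77 63 73 68 74 77 is exactly B = 6 bytes: K' = 77 63 73 68 74 77.
K' ⊕ ipad = 41 55 45 5e 42 41.  K' ⊕ opad = 2b 3f 2f 34 28 2b.
Inner input = (K'⊕ipad) ∥ m = 41 55 45 5e 42 41 ∥ f7 c8 00 5a f6.
Inner hash: sum = 65+85+69+94+66+65+247+200+0+90+246 = 1227; mod 256 = 203 → cb.
Outer input = (K'⊕opad) ∥ inner = 2b 3f 2f 34 28 2b ∥ cb.
Outer hash (tag): sum = 43+63+47+52+40+43+203 = 491; mod 256 = 235 → eb.

eb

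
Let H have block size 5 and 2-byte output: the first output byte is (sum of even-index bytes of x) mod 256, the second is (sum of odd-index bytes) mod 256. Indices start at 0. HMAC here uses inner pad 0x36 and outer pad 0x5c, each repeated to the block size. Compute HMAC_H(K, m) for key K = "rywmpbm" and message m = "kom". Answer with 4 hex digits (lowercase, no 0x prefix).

de3b

Key "rywmpbm" = 72 79 77 6d 70 62 6d is 7 bytes > B = 5, so hash it first: H(key) = c6 48, then zero-pad to 5 bytes: K' = c6 48 00 00 00.
K' ⊕ ipad = f0 7e 36 36 36.  K' ⊕ opad = 9a 14 5c 5c 5c.
Inner input = (K'⊕ipad) ∥ m = f0 7e 36 36 36 ∥ 6b 6f 6d.
Inner hash: even-index sum = 459 mod 256 = 203; odd-index sum = 396 mod 256 = 140 → cb 8c.
Outer input = (K'⊕opad) ∥ inner = 9a 14 5c 5c 5c ∥ cb 8c.
Outer hash (tag): even-index sum = 478 mod 256 = 222; odd-index sum = 315 mod 256 = 59 → de 3b.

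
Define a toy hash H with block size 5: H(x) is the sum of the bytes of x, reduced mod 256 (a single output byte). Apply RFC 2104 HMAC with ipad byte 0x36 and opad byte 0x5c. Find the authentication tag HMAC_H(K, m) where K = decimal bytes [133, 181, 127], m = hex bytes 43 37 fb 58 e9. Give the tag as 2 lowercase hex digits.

Key decimal bytes [133, 181, 127] = 85 b5 7f is 3 bytes ≤ B = 5; zero-pad to 5 bytes: K' = 85 b5 7f 00 00.
K' ⊕ ipad = b3 83 49 36 36.  K' ⊕ opad = d9 e9 23 5c 5c.
Inner input = (K'⊕ipad) ∥ m = b3 83 49 36 36 ∥ 43 37 fb 58 e9.
Inner hash: sum = 179+131+73+54+54+67+55+251+88+233 = 1185; mod 256 = 161 → a1.
Outer input = (K'⊕opad) ∥ inner = d9 e9 23 5c 5c ∥ a1.
Outer hash (tag): sum = 217+233+35+92+92+161 = 830; mod 256 = 62 → 3e.

3e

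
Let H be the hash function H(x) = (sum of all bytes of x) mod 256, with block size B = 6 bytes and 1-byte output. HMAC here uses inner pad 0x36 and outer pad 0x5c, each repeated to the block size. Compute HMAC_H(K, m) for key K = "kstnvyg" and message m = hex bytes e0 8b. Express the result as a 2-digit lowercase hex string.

af

Key "kstnvyg" = 6b 73 74 6e 76 79 67 is 7 bytes > B = 6, so hash it first: H(key) = 16, then zero-pad to 6 bytes: K' = 16 00 00 00 00 00.
K' ⊕ ipad = 20 36 36 36 36 36.  K' ⊕ opad = 4a 5c 5c 5c 5c 5c.
Inner input = (K'⊕ipad) ∥ m = 20 36 36 36 36 36 ∥ e0 8b.
Inner hash: sum = 32+54+54+54+54+54+224+139 = 665; mod 256 = 153 → 99.
Outer input = (K'⊕opad) ∥ inner = 4a 5c 5c 5c 5c 5c ∥ 99.
Outer hash (tag): sum = 74+92+92+92+92+92+153 = 687; mod 256 = 175 → af.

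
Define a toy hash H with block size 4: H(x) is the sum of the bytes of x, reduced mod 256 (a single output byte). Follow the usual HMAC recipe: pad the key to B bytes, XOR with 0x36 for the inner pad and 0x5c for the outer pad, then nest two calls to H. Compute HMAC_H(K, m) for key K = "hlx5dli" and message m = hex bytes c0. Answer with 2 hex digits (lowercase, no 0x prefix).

Key "hlx5dli" = 68 6c 78 35 64 6c 69 is 7 bytes > B = 4, so hash it first: H(key) = ba, then zero-pad to 4 bytes: K' = ba 00 00 00.
K' ⊕ ipad = 8c 36 36 36.  K' ⊕ opad = e6 5c 5c 5c.
Inner input = (K'⊕ipad) ∥ m = 8c 36 36 36 ∥ c0.
Inner hash: sum = 140+54+54+54+192 = 494; mod 256 = 238 → ee.
Outer input = (K'⊕opad) ∥ inner = e6 5c 5c 5c ∥ ee.
Outer hash (tag): sum = 230+92+92+92+238 = 744; mod 256 = 232 → e8.

e8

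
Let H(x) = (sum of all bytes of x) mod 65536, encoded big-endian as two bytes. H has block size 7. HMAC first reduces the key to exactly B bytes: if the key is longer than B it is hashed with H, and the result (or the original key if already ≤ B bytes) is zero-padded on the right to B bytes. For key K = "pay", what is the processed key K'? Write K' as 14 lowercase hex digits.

Key "pay" = 70 61 79 is 3 bytes ≤ B = 7; zero-pad to 7 bytes: K' = 70 61 79 00 00 00 00.

70617900000000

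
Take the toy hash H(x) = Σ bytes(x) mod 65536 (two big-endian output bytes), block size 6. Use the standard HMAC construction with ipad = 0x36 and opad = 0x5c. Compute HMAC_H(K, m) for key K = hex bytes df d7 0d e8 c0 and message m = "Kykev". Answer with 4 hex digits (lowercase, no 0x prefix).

Key hex bytes df d7 0d e8 c0 is 5 bytes ≤ B = 6; zero-pad to 6 bytes: K' = df d7 0d e8 c0 00.
K' ⊕ ipad = e9 e1 3b de f6 36.  K' ⊕ opad = 83 8b 51 b4 9c 5c.
Inner input = (K'⊕ipad) ∥ m = e9 e1 3b de f6 36 ∥ 4b 79 6b 65 76.
Inner hash: sum = 233+225+59+222+246+54+75+121+107+101+118 = 1561 → 06 19.
Outer input = (K'⊕opad) ∥ inner = 83 8b 51 b4 9c 5c ∥ 06 19.
Outer hash (tag): sum = 131+139+81+180+156+92+6+25 = 810 → 03 2a.

032a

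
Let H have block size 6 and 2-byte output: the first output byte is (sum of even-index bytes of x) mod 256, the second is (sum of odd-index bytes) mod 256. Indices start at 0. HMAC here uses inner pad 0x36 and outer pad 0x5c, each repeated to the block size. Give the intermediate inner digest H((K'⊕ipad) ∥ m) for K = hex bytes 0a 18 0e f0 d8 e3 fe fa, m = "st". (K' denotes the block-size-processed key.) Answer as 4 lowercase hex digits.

Key hex bytes 0a 18 0e f0 d8 e3 fe fa is 8 bytes > B = 6, so hash it first: H(key) = ee e5, then zero-pad to 6 bytes: K' = ee e5 00 00 00 00.
K' ⊕ ipad = d8 d3 36 36 36 36.
Inner input = d8 d3 36 36 36 36 ∥ 73 74.
Inner hash: even-index sum = 439 mod 256 = 183; odd-index sum = 435 mod 256 = 179 → b7 b3.

b7b3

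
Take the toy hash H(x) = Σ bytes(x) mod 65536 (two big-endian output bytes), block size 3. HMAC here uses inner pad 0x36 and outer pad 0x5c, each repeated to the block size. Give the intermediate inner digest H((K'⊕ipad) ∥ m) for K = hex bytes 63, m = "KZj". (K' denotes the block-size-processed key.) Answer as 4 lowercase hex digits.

Key hex bytes 63 is 1 byte ≤ B = 3; zero-pad to 3 bytes: K' = 63 00 00.
K' ⊕ ipad = 55 36 36.
Inner input = 55 36 36 ∥ 4b 5a 6a.
Inner hash: sum = 85+54+54+75+90+106 = 464 → 01 d0.

01d0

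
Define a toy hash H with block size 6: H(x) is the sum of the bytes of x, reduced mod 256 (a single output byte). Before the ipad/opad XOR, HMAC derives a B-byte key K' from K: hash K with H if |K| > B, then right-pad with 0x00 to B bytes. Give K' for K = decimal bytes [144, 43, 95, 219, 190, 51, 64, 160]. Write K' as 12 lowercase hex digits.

c60000000000

|K| = 8 > B = 6, so first hash the key.
H(K): sum = 144+43+95+219+190+51+64+160 = 966; mod 256 = 198 → c6.
Zero-pad H(K) = c6 to 6 bytes: K' = c6 00 00 00 00 00.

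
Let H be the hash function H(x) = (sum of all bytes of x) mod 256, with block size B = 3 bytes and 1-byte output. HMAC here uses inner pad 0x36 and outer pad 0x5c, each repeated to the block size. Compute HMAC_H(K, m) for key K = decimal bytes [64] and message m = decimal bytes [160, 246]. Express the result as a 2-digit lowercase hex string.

4c

Key decimal bytes [64] = 40 is 1 byte ≤ B = 3; zero-pad to 3 bytes: K' = 40 00 00.
K' ⊕ ipad = 76 36 36.  K' ⊕ opad = 1c 5c 5c.
Inner input = (K'⊕ipad) ∥ m = 76 36 36 ∥ a0 f6.
Inner hash: sum = 118+54+54+160+246 = 632; mod 256 = 120 → 78.
Outer input = (K'⊕opad) ∥ inner = 1c 5c 5c ∥ 78.
Outer hash (tag): sum = 28+92+92+120 = 332; mod 256 = 76 → 4c.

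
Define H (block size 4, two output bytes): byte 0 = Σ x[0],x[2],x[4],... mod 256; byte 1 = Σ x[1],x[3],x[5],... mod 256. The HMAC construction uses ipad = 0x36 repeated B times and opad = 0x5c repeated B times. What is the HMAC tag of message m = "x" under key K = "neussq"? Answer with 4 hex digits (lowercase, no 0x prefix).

Key "neussq" = 6e 65 75 73 73 71 is 6 bytes > B = 4, so hash it first: H(key) = 56 49, then zero-pad to 4 bytes: K' = 56 49 00 00.
K' ⊕ ipad = 60 7f 36 36.  K' ⊕ opad = 0a 15 5c 5c.
Inner input = (K'⊕ipad) ∥ m = 60 7f 36 36 ∥ 78.
Inner hash: even-index sum = 270 mod 256 = 14; odd-index sum = 181 mod 256 = 181 → 0e b5.
Outer input = (K'⊕opad) ∥ inner = 0a 15 5c 5c ∥ 0e b5.
Outer hash (tag): even-index sum = 116 mod 256 = 116; odd-index sum = 294 mod 256 = 38 → 74 26.

7426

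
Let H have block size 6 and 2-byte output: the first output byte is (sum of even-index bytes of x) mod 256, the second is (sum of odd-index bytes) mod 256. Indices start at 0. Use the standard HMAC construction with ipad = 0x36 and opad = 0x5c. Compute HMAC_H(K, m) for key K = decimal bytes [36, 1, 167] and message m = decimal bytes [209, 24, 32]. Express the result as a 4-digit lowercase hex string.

Key decimal bytes [36, 1, 167] = 24 01 a7 is 3 bytes ≤ B = 6; zero-pad to 6 bytes: K' = 24 01 a7 00 00 00.
K' ⊕ ipad = 12 37 91 36 36 36.  K' ⊕ opad = 78 5d fb 5c 5c 5c.
Inner input = (K'⊕ipad) ∥ m = 12 37 91 36 36 36 ∥ d1 18 20.
Inner hash: even-index sum = 458 mod 256 = 202; odd-index sum = 187 mod 256 = 187 → ca bb.
Outer input = (K'⊕opad) ∥ inner = 78 5d fb 5c 5c 5c ∥ ca bb.
Outer hash (tag): even-index sum = 665 mod 256 = 153; odd-index sum = 464 mod 256 = 208 → 99 d0.

99d0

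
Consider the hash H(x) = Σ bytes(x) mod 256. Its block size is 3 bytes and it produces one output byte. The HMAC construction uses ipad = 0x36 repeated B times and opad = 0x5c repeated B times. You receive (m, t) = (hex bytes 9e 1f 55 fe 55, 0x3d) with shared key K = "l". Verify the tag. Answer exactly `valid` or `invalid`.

invalid

Key "l" = 6c is 1 byte ≤ B = 3; zero-pad to 3 bytes: K' = 6c 00 00.
K' ⊕ ipad = 5a 36 36; K' ⊕ opad = 30 5c 5c.
Inner hash: sum = 90+54+54+158+31+85+254+85 = 811; mod 256 = 43 → 2b.
Outer hash (recomputed tag): sum = 48+92+92+43 = 275; mod 256 = 19 → 13.
Recomputed tag = 13; claimed = 3d → mismatch.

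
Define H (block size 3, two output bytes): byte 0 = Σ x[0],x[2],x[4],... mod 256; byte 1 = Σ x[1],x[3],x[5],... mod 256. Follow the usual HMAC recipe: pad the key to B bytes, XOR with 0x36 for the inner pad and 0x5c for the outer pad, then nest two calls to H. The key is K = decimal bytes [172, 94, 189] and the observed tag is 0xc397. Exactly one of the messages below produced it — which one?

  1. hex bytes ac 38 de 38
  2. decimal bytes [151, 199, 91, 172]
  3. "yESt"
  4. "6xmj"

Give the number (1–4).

1

Key decimal bytes [172, 94, 189] = ac 5e bd is exactly B = 3 bytes: K' = ac 5e bd.
K' ⊕ ipad = 9a 68 8b; K' ⊕ opad = f0 02 e1.
m1: inner = H(9a 68 8b ac 38 de 38) = 95 f2; tag = H(f0 02 e1 95 f2) = c397 ← matches
m2: inner = H(9a 68 8b 97 c7 5b ac) = 98 5a; tag = H(f0 02 e1 98 5a) = 2b9a
m3: inner = H(9a 68 8b 79 45 53 74) = de 34; tag = H(f0 02 e1 de 34) = 05e0
m4: inner = H(9a 68 8b 36 78 6d 6a) = 07 0b; tag = H(f0 02 e1 07 0b) = dc09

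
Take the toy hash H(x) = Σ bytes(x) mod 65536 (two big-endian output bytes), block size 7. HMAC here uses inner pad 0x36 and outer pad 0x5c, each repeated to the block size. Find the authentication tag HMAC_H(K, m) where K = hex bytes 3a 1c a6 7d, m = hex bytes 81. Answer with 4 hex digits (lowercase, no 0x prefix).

030b

Key hex bytes 3a 1c a6 7d is 4 bytes ≤ B = 7; zero-pad to 7 bytes: K' = 3a 1c a6 7d 00 00 00.
K' ⊕ ipad = 0c 2a 90 4b 36 36 36.  K' ⊕ opad = 66 40 fa 21 5c 5c 5c.
Inner input = (K'⊕ipad) ∥ m = 0c 2a 90 4b 36 36 36 ∥ 81.
Inner hash: sum = 12+42+144+75+54+54+54+129 = 564 → 02 34.
Outer input = (K'⊕opad) ∥ inner = 66 40 fa 21 5c 5c 5c ∥ 02 34.
Outer hash (tag): sum = 102+64+250+33+92+92+92+2+52 = 779 → 03 0b.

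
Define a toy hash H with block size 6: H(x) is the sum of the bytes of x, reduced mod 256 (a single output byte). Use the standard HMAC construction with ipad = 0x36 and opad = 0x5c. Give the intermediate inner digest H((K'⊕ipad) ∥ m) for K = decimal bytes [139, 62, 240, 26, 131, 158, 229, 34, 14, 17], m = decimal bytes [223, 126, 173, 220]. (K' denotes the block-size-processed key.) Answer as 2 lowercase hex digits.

20

Key decimal bytes [139, 62, 240, 26, 131, 158, 229, 34, 14, 17] = 8b 3e f0 1a 83 9e e5 22 0e 11 is 10 bytes > B = 6, so hash it first: H(key) = 1a, then zero-pad to 6 bytes: K' = 1a 00 00 00 00 00.
K' ⊕ ipad = 2c 36 36 36 36 36.
Inner input = 2c 36 36 36 36 36 ∥ df 7e ad dc.
Inner hash: sum = 44+54+54+54+54+54+223+126+173+220 = 1056; mod 256 = 32 → 20.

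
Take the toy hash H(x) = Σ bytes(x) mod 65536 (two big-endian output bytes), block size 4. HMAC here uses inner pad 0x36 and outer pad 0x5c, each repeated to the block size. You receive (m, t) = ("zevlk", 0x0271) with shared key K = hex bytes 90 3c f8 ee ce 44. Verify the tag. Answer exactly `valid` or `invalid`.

Key hex bytes 90 3c f8 ee ce 44 is 6 bytes > B = 4, so hash it first: H(key) = 03 c4, then zero-pad to 4 bytes: K' = 03 c4 00 00.
K' ⊕ ipad = 35 f2 36 36; K' ⊕ opad = 5f 98 5c 5c.
Inner hash: sum = 53+242+54+54+122+101+118+108+107 = 959 → 03 bf.
Outer hash (recomputed tag): sum = 95+152+92+92+3+191 = 625 → 02 71.
Recomputed tag = 0271; claimed = 0271 → match.

valid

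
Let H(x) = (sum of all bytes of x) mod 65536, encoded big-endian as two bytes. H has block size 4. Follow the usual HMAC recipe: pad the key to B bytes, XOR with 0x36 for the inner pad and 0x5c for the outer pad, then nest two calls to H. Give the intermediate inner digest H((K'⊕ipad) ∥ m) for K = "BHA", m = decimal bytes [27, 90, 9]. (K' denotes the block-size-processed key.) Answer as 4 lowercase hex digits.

021d

Key "BHA" = 42 48 41 is 3 bytes ≤ B = 4; zero-pad to 4 bytes: K' = 42 48 41 00.
K' ⊕ ipad = 74 7e 77 36.
Inner input = 74 7e 77 36 ∥ 1b 5a 09.
Inner hash: sum = 116+126+119+54+27+90+9 = 541 → 02 1d.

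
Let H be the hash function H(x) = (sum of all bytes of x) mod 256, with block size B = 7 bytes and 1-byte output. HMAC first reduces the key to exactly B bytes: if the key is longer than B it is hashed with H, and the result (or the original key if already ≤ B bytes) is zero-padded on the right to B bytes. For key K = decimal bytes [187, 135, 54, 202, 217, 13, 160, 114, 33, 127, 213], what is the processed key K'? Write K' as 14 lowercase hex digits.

af000000000000

|K| = 11 > B = 7, so first hash the key.
H(K): sum = 187+135+54+202+217+13+160+114+33+127+213 = 1455; mod 256 = 175 → af.
Zero-pad H(K) = af to 7 bytes: K' = af 00 00 00 00 00 00.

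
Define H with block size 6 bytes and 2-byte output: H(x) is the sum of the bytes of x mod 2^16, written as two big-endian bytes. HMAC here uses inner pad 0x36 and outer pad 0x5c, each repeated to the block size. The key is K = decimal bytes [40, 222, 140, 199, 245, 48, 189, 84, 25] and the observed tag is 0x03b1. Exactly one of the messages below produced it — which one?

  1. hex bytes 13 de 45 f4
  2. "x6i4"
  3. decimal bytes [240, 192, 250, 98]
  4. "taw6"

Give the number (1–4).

2

Key decimal bytes [40, 222, 140, 199, 245, 48, 189, 84, 25] = 28 de 8c c7 f5 30 bd 54 19 is 9 bytes > B = 6, so hash it first: H(key) = 04 a8, then zero-pad to 6 bytes: K' = 04 a8 00 00 00 00.
K' ⊕ ipad = 32 9e 36 36 36 36; K' ⊕ opad = 58 f4 5c 5c 5c 5c.
m1: inner = H(32 9e 36 36 36 36 13 de 45 f4) = 03 d2; tag = H(58 f4 5c 5c 5c 5c 03 d2) = 0391
m2: inner = H(32 9e 36 36 36 36 78 36 69 34) = 02 f3; tag = H(58 f4 5c 5c 5c 5c 02 f3) = 03b1 ← matches
m3: inner = H(32 9e 36 36 36 36 f0 c0 fa 62) = 04 b4; tag = H(58 f4 5c 5c 5c 5c 04 b4) = 0374
m4: inner = H(32 9e 36 36 36 36 74 61 77 36) = 03 2a; tag = H(58 f4 5c 5c 5c 5c 03 2a) = 02e9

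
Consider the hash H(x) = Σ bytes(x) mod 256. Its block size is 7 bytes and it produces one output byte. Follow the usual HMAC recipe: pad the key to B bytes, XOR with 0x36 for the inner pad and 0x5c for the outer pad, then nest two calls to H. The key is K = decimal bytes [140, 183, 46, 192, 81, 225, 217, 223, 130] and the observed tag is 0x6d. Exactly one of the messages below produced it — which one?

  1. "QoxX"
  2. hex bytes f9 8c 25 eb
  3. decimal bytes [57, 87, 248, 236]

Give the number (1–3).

Key decimal bytes [140, 183, 46, 192, 81, 225, 217, 223, 130] = 8c b7 2e c0 51 e1 d9 df 82 is 9 bytes > B = 7, so hash it first: H(key) = 9d, then zero-pad to 7 bytes: K' = 9d 00 00 00 00 00 00.
K' ⊕ ipad = ab 36 36 36 36 36 36; K' ⊕ opad = c1 5c 5c 5c 5c 5c 5c.
m1: inner = H(ab 36 36 36 36 36 36 51 6f 78 58) = 7f; tag = H(c1 5c 5c 5c 5c 5c 5c 7f) = 68
m2: inner = H(ab 36 36 36 36 36 36 f9 8c 25 eb) = 84; tag = H(c1 5c 5c 5c 5c 5c 5c 84) = 6d ← matches
m3: inner = H(ab 36 36 36 36 36 36 39 57 f8 ec) = 63; tag = H(c1 5c 5c 5c 5c 5c 5c 63) = 4c

2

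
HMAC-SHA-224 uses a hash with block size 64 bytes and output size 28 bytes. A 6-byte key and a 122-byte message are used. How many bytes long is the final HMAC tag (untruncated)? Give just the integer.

The tag is one SHA-224 digest: 28 bytes.

28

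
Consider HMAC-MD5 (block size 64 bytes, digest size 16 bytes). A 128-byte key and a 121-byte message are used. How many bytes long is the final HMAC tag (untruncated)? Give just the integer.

The tag is one MD5 digest: 16 bytes.

16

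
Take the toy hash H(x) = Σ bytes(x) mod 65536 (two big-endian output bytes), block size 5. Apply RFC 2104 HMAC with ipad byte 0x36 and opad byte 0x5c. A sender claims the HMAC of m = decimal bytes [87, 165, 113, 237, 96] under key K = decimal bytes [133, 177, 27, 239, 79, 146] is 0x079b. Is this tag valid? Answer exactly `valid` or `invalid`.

Key decimal bytes [133, 177, 27, 239, 79, 146] = 85 b1 1b ef 4f 92 is 6 bytes > B = 5, so hash it first: H(key) = 03 21, then zero-pad to 5 bytes: K' = 03 21 00 00 00.
K' ⊕ ipad = 35 17 36 36 36; K' ⊕ opad = 5f 7d 5c 5c 5c.
Inner hash: sum = 53+23+54+54+54+87+165+113+237+96 = 936 → 03 a8.
Outer hash (recomputed tag): sum = 95+125+92+92+92+3+168 = 667 → 02 9b.
Recomputed tag = 029b; claimed = 079b → mismatch.

invalid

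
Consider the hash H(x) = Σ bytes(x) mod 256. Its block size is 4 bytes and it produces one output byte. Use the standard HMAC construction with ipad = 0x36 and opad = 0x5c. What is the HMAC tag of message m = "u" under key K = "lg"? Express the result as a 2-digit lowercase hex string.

af

Key "lg" = 6c 67 is 2 bytes ≤ B = 4; zero-pad to 4 bytes: K' = 6c 67 00 00.
K' ⊕ ipad = 5a 51 36 36.  K' ⊕ opad = 30 3b 5c 5c.
Inner input = (K'⊕ipad) ∥ m = 5a 51 36 36 ∥ 75.
Inner hash: sum = 90+81+54+54+117 = 396; mod 256 = 140 → 8c.
Outer input = (K'⊕opad) ∥ inner = 30 3b 5c 5c ∥ 8c.
Outer hash (tag): sum = 48+59+92+92+140 = 431; mod 256 = 175 → af.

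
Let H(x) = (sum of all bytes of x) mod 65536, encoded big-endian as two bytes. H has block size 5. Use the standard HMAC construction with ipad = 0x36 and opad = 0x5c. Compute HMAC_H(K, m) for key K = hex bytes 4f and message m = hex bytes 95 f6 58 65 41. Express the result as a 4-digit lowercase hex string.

Key hex bytes 4f is 1 byte ≤ B = 5; zero-pad to 5 bytes: K' = 4f 00 00 00 00.
K' ⊕ ipad = 79 36 36 36 36.  K' ⊕ opad = 13 5c 5c 5c 5c.
Inner input = (K'⊕ipad) ∥ m = 79 36 36 36 36 ∥ 95 f6 58 65 41.
Inner hash: sum = 121+54+54+54+54+149+246+88+101+65 = 986 → 03 da.
Outer input = (K'⊕opad) ∥ inner = 13 5c 5c 5c 5c ∥ 03 da.
Outer hash (tag): sum = 19+92+92+92+92+3+218 = 608 → 02 60.

0260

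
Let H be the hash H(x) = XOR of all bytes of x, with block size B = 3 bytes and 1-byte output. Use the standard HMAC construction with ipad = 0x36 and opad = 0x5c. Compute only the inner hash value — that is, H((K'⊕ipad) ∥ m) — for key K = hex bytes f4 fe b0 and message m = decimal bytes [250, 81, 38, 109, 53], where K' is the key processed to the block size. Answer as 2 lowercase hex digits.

Key hex bytes f4 fe b0 is exactly B = 3 bytes: K' = f4 fe b0.
K' ⊕ ipad = c2 c8 86.
Inner input = c2 c8 86 ∥ fa 51 26 6d 35.
Inner hash: XOR c2⊕c8⊕86⊕fa⊕51⊕26⊕6d⊕35 = 59.

59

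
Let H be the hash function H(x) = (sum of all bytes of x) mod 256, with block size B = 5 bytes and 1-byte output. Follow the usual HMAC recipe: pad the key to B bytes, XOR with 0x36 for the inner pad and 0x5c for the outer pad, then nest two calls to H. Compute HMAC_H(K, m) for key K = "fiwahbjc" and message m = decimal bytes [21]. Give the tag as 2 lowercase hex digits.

Key "fiwahbjc" = 66 69 77 61 68 62 6a 63 is 8 bytes > B = 5, so hash it first: H(key) = 3e, then zero-pad to 5 bytes: K' = 3e 00 00 00 00.
K' ⊕ ipad = 08 36 36 36 36.  K' ⊕ opad = 62 5c 5c 5c 5c.
Inner input = (K'⊕ipad) ∥ m = 08 36 36 36 36 ∥ 15.
Inner hash: sum = 8+54+54+54+54+21 = 245 → f5.
Outer input = (K'⊕opad) ∥ inner = 62 5c 5c 5c 5c ∥ f5.
Outer hash (tag): sum = 98+92+92+92+92+245 = 711; mod 256 = 199 → c7.

c7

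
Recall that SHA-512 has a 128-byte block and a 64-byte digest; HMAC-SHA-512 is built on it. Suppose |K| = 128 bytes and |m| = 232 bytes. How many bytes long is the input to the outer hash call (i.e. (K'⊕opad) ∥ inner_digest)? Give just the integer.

Key is 128 ≤ 128 bytes, zero-padded: |K'| = 128.
Outer input = (K'⊕opad) ∥ H(inner) → 128 + 64 = 192 bytes.

192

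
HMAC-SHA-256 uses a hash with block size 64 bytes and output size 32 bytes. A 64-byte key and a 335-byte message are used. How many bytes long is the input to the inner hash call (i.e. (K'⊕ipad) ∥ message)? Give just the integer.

399

Key is 64 ≤ 64 bytes, zero-padded: |K'| = 64.
Inner input = (K'⊕ipad) ∥ m → 64 + 335 = 399 bytes.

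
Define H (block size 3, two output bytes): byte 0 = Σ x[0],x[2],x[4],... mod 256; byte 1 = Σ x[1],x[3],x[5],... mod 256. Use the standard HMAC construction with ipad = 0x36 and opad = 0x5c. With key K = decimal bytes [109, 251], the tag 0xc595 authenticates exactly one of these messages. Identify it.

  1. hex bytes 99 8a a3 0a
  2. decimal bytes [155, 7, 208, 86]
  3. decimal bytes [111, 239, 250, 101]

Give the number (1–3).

2

Key decimal bytes [109, 251] = 6d fb is 2 bytes ≤ B = 3; zero-pad to 3 bytes: K' = 6d fb 00.
K' ⊕ ipad = 5b cd 36; K' ⊕ opad = 31 a7 5c.
m1: inner = H(5b cd 36 99 8a a3 0a) = 25 09; tag = H(31 a7 5c 25 09) = 96cc
m2: inner = H(5b cd 36 9b 07 d0 56) = ee 38; tag = H(31 a7 5c ee 38) = c595 ← matches
m3: inner = H(5b cd 36 6f ef fa 65) = e5 36; tag = H(31 a7 5c e5 36) = c38c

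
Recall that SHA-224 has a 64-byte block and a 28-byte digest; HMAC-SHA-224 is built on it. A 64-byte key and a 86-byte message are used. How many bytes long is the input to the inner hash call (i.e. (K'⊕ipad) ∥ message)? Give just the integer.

150

Key is 64 ≤ 64 bytes, zero-padded: |K'| = 64.
Inner input = (K'⊕ipad) ∥ m → 64 + 86 = 150 bytes.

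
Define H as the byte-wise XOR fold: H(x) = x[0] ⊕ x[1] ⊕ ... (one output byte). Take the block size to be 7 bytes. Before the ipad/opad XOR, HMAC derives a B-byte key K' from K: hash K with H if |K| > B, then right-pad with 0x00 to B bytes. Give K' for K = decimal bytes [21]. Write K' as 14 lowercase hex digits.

Key decimal bytes [21] = 15 is 1 byte ≤ B = 7; zero-pad to 7 bytes: K' = 15 00 00 00 00 00 00.

15000000000000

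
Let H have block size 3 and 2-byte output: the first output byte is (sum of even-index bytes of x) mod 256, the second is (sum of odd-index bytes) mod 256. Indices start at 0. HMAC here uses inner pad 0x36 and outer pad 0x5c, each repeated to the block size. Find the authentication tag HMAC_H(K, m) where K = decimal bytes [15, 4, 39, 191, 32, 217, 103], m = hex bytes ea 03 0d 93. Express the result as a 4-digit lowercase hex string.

de17

Key decimal bytes [15, 4, 39, 191, 32, 217, 103] = 0f 04 27 bf 20 d9 67 is 7 bytes > B = 3, so hash it first: H(key) = bd 9c, then zero-pad to 3 bytes: K' = bd 9c 00.
K' ⊕ ipad = 8b aa 36.  K' ⊕ opad = e1 c0 5c.
Inner input = (K'⊕ipad) ∥ m = 8b aa 36 ∥ ea 03 0d 93.
Inner hash: even-index sum = 343 mod 256 = 87; odd-index sum = 417 mod 256 = 161 → 57 a1.
Outer input = (K'⊕opad) ∥ inner = e1 c0 5c ∥ 57 a1.
Outer hash (tag): even-index sum = 478 mod 256 = 222; odd-index sum = 279 mod 256 = 23 → de 17.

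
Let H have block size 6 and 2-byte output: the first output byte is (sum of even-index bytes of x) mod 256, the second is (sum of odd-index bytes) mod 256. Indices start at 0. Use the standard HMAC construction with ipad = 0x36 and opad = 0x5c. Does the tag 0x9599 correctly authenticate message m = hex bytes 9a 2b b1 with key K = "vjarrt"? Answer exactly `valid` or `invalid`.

Key "vjarrt" = 76 6a 61 72 72 74 is exactly B = 6 bytes: K' = 76 6a 61 72 72 74.
K' ⊕ ipad = 40 5c 57 44 44 42; K' ⊕ opad = 2a 36 3d 2e 2e 28.
Inner hash: even-index sum = 550 mod 256 = 38; odd-index sum = 269 mod 256 = 13 → 26 0d.
Outer hash (recomputed tag): even-index sum = 187 mod 256 = 187; odd-index sum = 153 mod 256 = 153 → bb 99.
Recomputed tag = bb99; claimed = 9599 → mismatch.

invalid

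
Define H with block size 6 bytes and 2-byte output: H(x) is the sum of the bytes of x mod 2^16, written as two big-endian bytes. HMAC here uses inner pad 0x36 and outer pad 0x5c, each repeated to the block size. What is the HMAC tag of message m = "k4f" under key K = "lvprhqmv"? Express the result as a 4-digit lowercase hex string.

Key "lvprhqmv" = 6c 76 70 72 68 71 6d 76 is 8 bytes > B = 6, so hash it first: H(key) = 03 80, then zero-pad to 6 bytes: K' = 03 80 00 00 00 00.
K' ⊕ ipad = 35 b6 36 36 36 36.  K' ⊕ opad = 5f dc 5c 5c 5c 5c.
Inner input = (K'⊕ipad) ∥ m = 35 b6 36 36 36 36 ∥ 6b 34 66.
Inner hash: sum = 53+182+54+54+54+54+107+52+102 = 712 → 02 c8.
Outer input = (K'⊕opad) ∥ inner = 5f dc 5c 5c 5c 5c ∥ 02 c8.
Outer hash (tag): sum = 95+220+92+92+92+92+2+200 = 885 → 03 75.

0375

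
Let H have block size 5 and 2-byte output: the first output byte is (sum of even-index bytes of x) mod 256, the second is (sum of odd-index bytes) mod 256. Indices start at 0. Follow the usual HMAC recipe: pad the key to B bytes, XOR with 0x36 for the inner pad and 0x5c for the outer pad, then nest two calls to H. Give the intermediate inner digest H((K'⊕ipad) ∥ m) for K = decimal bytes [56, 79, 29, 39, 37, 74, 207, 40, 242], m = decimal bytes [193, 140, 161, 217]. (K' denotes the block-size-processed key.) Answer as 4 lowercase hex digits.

Key decimal bytes [56, 79, 29, 39, 37, 74, 207, 40, 242] = 38 4f 1d 27 25 4a cf 28 f2 is 9 bytes > B = 5, so hash it first: H(key) = 3b e8, then zero-pad to 5 bytes: K' = 3b e8 00 00 00.
K' ⊕ ipad = 0d de 36 36 36.
Inner input = 0d de 36 36 36 ∥ c1 8c a1 d9.
Inner hash: even-index sum = 478 mod 256 = 222; odd-index sum = 630 mod 256 = 118 → de 76.

de76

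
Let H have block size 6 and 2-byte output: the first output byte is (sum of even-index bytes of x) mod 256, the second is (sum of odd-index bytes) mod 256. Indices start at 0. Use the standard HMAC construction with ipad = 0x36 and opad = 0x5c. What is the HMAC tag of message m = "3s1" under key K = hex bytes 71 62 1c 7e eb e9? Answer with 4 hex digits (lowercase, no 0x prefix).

Key hex bytes 71 62 1c 7e eb e9 is exactly B = 6 bytes: K' = 71 62 1c 7e eb e9.
K' ⊕ ipad = 47 54 2a 48 dd df.  K' ⊕ opad = 2d 3e 40 22 b7 b5.
Inner input = (K'⊕ipad) ∥ m = 47 54 2a 48 dd df ∥ 33 73 31.
Inner hash: even-index sum = 434 mod 256 = 178; odd-index sum = 494 mod 256 = 238 → b2 ee.
Outer input = (K'⊕opad) ∥ inner = 2d 3e 40 22 b7 b5 ∥ b2 ee.
Outer hash (tag): even-index sum = 470 mod 256 = 214; odd-index sum = 515 mod 256 = 3 → d6 03.

d603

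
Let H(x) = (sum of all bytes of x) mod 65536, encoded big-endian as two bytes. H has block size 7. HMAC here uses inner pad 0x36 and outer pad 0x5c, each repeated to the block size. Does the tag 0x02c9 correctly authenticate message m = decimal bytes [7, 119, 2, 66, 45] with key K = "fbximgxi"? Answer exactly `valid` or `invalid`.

valid

Key "fbximgxi" = 66 62 78 69 6d 67 78 69 is 8 bytes > B = 7, so hash it first: H(key) = 03 5e, then zero-pad to 7 bytes: K' = 03 5e 00 00 00 00 00.
K' ⊕ ipad = 35 68 36 36 36 36 36; K' ⊕ opad = 5f 02 5c 5c 5c 5c 5c.
Inner hash: sum = 53+104+54+54+54+54+54+7+119+2+66+45 = 666 → 02 9a.
Outer hash (recomputed tag): sum = 95+2+92+92+92+92+92+2+154 = 713 → 02 c9.
Recomputed tag = 02c9; claimed = 02c9 → match.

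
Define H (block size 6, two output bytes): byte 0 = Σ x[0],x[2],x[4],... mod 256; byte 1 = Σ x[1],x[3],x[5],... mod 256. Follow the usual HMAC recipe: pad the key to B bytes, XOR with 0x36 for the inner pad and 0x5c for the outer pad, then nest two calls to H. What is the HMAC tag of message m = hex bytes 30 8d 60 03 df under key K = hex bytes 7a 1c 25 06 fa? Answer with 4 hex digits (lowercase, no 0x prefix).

Key hex bytes 7a 1c 25 06 fa is 5 bytes ≤ B = 6; zero-pad to 6 bytes: K' = 7a 1c 25 06 fa 00.
K' ⊕ ipad = 4c 2a 13 30 cc 36.  K' ⊕ opad = 26 40 79 5a a6 5c.
Inner input = (K'⊕ipad) ∥ m = 4c 2a 13 30 cc 36 ∥ 30 8d 60 03 df.
Inner hash: even-index sum = 666 mod 256 = 154; odd-index sum = 288 mod 256 = 32 → 9a 20.
Outer input = (K'⊕opad) ∥ inner = 26 40 79 5a a6 5c ∥ 9a 20.
Outer hash (tag): even-index sum = 479 mod 256 = 223; odd-index sum = 278 mod 256 = 22 → df 16.

df16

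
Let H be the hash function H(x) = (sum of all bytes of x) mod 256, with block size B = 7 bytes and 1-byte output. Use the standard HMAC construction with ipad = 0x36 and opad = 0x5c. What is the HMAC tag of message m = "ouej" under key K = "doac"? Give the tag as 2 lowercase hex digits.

Key "doac" = 64 6f 61 63 is 4 bytes ≤ B = 7; zero-pad to 7 bytes: K' = 64 6f 61 63 00 00 00.
K' ⊕ ipad = 52 59 57 55 36 36 36.  K' ⊕ opad = 38 33 3d 3f 5c 5c 5c.
Inner input = (K'⊕ipad) ∥ m = 52 59 57 55 36 36 36 ∥ 6f 75 65 6a.
Inner hash: sum = 82+89+87+85+54+54+54+111+117+101+106 = 940; mod 256 = 172 → ac.
Outer input = (K'⊕opad) ∥ inner = 38 33 3d 3f 5c 5c 5c ∥ ac.
Outer hash (tag): sum = 56+51+61+63+92+92+92+172 = 679; mod 256 = 167 → a7.

a7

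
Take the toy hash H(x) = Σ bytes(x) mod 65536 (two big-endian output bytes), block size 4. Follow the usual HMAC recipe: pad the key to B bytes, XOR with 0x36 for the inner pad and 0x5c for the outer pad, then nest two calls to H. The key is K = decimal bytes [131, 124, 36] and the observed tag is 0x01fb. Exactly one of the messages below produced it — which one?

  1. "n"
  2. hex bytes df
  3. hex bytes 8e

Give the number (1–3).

2

Key decimal bytes [131, 124, 36] = 83 7c 24 is 3 bytes ≤ B = 4; zero-pad to 4 bytes: K' = 83 7c 24 00.
K' ⊕ ipad = b5 4a 12 36; K' ⊕ opad = df 20 78 5c.
m1: inner = H(b5 4a 12 36 6e) = 01 b5; tag = H(df 20 78 5c 01 b5) = 0289
m2: inner = H(b5 4a 12 36 df) = 02 26; tag = H(df 20 78 5c 02 26) = 01fb ← matches
m3: inner = H(b5 4a 12 36 8e) = 01 d5; tag = H(df 20 78 5c 01 d5) = 02a9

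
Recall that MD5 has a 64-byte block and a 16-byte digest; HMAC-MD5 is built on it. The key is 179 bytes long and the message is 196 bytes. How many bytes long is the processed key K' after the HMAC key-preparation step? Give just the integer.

64

Key is 179 > 64 bytes, so it is hashed to 16 bytes then zero-padded to 64: |K'| = 64.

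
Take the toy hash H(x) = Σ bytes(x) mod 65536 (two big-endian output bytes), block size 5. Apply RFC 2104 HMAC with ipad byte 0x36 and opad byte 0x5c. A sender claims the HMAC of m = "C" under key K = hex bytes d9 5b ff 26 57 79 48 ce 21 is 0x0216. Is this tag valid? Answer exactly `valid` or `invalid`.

valid

Key hex bytes d9 5b ff 26 57 79 48 ce 21 is 9 bytes > B = 5, so hash it first: H(key) = 04 60, then zero-pad to 5 bytes: K' = 04 60 00 00 00.
K' ⊕ ipad = 32 56 36 36 36; K' ⊕ opad = 58 3c 5c 5c 5c.
Inner hash: sum = 50+86+54+54+54+67 = 365 → 01 6d.
Outer hash (recomputed tag): sum = 88+60+92+92+92+1+109 = 534 → 02 16.
Recomputed tag = 0216; claimed = 0216 → match.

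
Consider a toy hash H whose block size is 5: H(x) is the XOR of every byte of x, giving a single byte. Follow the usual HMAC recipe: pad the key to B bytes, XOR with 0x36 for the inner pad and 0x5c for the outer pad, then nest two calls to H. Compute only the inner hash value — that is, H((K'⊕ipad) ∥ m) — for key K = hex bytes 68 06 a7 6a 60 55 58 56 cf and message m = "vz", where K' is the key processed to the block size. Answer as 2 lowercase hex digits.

6d

Key hex bytes 68 06 a7 6a 60 55 58 56 cf is 9 bytes > B = 5, so hash it first: H(key) = 57, then zero-pad to 5 bytes: K' = 57 00 00 00 00.
K' ⊕ ipad = 61 36 36 36 36.
Inner input = 61 36 36 36 36 ∥ 76 7a.
Inner hash: XOR 61⊕36⊕36⊕36⊕36⊕76⊕7a = 6d.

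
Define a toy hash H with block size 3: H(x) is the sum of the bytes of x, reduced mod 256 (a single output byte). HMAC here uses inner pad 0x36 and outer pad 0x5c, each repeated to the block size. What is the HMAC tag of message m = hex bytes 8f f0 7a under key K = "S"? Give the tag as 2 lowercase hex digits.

91

Key "S" = 53 is 1 byte ≤ B = 3; zero-pad to 3 bytes: K' = 53 00 00.
K' ⊕ ipad = 65 36 36.  K' ⊕ opad = 0f 5c 5c.
Inner input = (K'⊕ipad) ∥ m = 65 36 36 ∥ 8f f0 7a.
Inner hash: sum = 101+54+54+143+240+122 = 714; mod 256 = 202 → ca.
Outer input = (K'⊕opad) ∥ inner = 0f 5c 5c ∥ ca.
Outer hash (tag): sum = 15+92+92+202 = 401; mod 256 = 145 → 91.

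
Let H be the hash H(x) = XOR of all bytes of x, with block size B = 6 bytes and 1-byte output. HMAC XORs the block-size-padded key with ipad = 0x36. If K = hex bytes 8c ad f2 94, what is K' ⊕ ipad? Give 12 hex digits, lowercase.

Key hex bytes 8c ad f2 94 is 4 bytes ≤ B = 6; zero-pad to 6 bytes: K' = 8c ad f2 94 00 00.
XOR each byte with 0x36: 8c⊕36=ba, ad⊕36=9b, f2⊕36=c4, 94⊕36=a2, 00⊕36=36, 00⊕36=36.

ba9bc4a23636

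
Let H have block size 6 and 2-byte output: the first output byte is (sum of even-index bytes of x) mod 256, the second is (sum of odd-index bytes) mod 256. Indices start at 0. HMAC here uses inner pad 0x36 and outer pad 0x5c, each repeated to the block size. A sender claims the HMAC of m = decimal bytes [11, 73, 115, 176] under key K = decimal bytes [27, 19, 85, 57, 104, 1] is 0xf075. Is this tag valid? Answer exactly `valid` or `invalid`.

Key decimal bytes [27, 19, 85, 57, 104, 1] = 1b 13 55 39 68 01 is exactly B = 6 bytes: K' = 1b 13 55 39 68 01.
K' ⊕ ipad = 2d 25 63 0f 5e 37; K' ⊕ opad = 47 4f 09 65 34 5d.
Inner hash: even-index sum = 364 mod 256 = 108; odd-index sum = 356 mod 256 = 100 → 6c 64.
Outer hash (recomputed tag): even-index sum = 240 mod 256 = 240; odd-index sum = 373 mod 256 = 117 → f0 75.
Recomputed tag = f075; claimed = f075 → match.

valid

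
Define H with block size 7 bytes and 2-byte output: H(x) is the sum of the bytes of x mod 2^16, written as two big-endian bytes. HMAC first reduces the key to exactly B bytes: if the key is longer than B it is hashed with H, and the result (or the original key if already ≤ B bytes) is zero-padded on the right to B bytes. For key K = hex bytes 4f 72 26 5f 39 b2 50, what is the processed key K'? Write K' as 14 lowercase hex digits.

4f72265f39b250

Key hex bytes 4f 72 26 5f 39 b2 50 is exactly B = 7 bytes: K' = 4f 72 26 5f 39 b2 50.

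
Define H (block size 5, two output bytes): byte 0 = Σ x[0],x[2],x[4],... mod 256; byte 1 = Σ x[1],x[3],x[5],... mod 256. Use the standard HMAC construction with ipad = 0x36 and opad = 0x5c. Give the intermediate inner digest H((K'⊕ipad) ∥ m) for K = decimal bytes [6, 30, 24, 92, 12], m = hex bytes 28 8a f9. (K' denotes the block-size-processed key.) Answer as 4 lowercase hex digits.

22b3

Key decimal bytes [6, 30, 24, 92, 12] = 06 1e 18 5c 0c is exactly B = 5 bytes: K' = 06 1e 18 5c 0c.
K' ⊕ ipad = 30 28 2e 6a 3a.
Inner input = 30 28 2e 6a 3a ∥ 28 8a f9.
Inner hash: even-index sum = 290 mod 256 = 34; odd-index sum = 435 mod 256 = 179 → 22 b3.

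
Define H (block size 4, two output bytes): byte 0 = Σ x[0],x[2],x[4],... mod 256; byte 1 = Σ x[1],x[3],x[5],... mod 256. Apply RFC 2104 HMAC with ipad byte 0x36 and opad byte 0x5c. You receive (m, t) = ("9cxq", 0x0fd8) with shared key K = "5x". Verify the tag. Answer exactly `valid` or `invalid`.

invalid

Key "5x" = 35 78 is 2 bytes ≤ B = 4; zero-pad to 4 bytes: K' = 35 78 00 00.
K' ⊕ ipad = 03 4e 36 36; K' ⊕ opad = 69 24 5c 5c.
Inner hash: even-index sum = 234 mod 256 = 234; odd-index sum = 344 mod 256 = 88 → ea 58.
Outer hash (recomputed tag): even-index sum = 431 mod 256 = 175; odd-index sum = 216 mod 256 = 216 → af d8.
Recomputed tag = afd8; claimed = 0fd8 → mismatch.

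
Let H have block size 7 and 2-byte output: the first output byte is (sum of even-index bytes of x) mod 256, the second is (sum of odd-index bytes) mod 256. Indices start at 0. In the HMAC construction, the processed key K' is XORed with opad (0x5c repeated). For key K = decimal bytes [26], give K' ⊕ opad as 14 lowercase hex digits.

Key decimal bytes [26] = 1a is 1 byte ≤ B = 7; zero-pad to 7 bytes: K' = 1a 00 00 00 00 00 00.
XOR each byte with 0x5c: 1a⊕5c=46, 00⊕5c=5c, 00⊕5c=5c, 00⊕5c=5c, 00⊕5c=5c, 00⊕5c=5c, 00⊕5c=5c.

465c5c5c5c5c5c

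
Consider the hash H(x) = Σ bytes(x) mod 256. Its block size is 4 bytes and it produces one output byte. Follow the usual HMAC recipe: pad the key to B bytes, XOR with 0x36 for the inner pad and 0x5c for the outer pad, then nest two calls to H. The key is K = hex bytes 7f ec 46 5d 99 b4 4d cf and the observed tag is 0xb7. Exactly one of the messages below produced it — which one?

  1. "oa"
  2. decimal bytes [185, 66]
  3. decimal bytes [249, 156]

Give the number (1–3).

Key hex bytes 7f ec 46 5d 99 b4 4d cf is 8 bytes > B = 4, so hash it first: H(key) = 77, then zero-pad to 4 bytes: K' = 77 00 00 00.
K' ⊕ ipad = 41 36 36 36; K' ⊕ opad = 2b 5c 5c 5c.
m1: inner = H(41 36 36 36 6f 61) = b3; tag = H(2b 5c 5c 5c b3) = f2
m2: inner = H(41 36 36 36 b9 42) = de; tag = H(2b 5c 5c 5c de) = 1d
m3: inner = H(41 36 36 36 f9 9c) = 78; tag = H(2b 5c 5c 5c 78) = b7 ← matches

3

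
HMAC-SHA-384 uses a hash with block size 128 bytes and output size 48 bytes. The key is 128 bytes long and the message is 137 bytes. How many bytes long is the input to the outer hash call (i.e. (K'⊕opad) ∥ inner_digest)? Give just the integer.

Key is 128 ≤ 128 bytes, zero-padded: |K'| = 128.
Outer input = (K'⊕opad) ∥ H(inner) → 128 + 48 = 176 bytes.

176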